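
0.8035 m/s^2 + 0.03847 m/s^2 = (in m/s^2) 0.842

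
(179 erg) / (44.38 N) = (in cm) 4.033e-05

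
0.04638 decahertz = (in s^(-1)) 0.4638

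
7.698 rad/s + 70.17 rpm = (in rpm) 143.7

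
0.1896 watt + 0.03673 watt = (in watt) 0.2263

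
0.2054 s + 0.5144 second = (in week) 1.19e-06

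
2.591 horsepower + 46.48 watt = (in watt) 1979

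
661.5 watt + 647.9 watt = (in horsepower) 1.756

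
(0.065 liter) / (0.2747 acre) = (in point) 0.0001657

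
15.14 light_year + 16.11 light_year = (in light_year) 31.25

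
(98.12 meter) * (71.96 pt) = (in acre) 0.0006155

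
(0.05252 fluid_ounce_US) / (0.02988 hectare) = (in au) 3.475e-20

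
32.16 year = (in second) 1.014e+09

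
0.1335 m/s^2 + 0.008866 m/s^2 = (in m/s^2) 0.1424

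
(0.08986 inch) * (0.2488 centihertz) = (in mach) 1.668e-08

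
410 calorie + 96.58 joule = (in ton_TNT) 4.331e-07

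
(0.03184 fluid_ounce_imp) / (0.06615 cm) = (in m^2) 0.001368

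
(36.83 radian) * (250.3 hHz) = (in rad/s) 9.219e+05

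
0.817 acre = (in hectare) 0.3306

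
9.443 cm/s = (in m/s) 0.09443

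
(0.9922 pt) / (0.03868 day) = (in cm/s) 1.047e-05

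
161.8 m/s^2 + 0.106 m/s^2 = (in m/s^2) 161.9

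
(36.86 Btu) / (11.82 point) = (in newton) 9.326e+06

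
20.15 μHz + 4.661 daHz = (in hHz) 0.4661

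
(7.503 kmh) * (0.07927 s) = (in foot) 0.542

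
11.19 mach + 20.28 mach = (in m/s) 1.072e+04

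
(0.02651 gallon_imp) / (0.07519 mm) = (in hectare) 0.0001603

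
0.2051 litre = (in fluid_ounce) 6.935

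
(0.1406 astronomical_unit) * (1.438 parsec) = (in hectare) 9.333e+22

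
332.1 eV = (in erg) 5.321e-10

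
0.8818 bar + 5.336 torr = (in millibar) 888.9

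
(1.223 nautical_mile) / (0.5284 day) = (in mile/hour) 0.111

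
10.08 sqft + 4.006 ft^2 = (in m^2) 1.309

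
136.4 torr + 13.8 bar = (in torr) 1.049e+04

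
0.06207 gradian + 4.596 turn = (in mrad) 2.888e+04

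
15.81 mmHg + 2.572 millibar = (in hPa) 23.65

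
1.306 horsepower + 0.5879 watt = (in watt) 974.5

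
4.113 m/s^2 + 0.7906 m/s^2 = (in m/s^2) 4.904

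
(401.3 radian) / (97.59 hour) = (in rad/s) 0.001142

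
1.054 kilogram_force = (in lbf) 2.324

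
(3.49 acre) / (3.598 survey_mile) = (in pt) 6914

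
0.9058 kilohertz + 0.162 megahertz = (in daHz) 1.629e+04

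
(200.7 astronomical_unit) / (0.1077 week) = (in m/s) 4.609e+08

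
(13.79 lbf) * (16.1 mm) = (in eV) 6.164e+18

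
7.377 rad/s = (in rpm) 70.45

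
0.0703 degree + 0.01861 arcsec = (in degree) 0.07031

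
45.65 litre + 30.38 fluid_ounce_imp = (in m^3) 0.04651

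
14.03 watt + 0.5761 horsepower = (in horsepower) 0.5949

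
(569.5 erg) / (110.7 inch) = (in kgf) 2.065e-06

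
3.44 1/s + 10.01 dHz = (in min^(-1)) 266.5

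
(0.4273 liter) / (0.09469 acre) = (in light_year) 1.179e-22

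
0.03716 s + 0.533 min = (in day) 0.0003706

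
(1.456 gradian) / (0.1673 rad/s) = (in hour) 3.797e-05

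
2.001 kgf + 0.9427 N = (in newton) 20.57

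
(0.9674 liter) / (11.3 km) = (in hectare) 8.561e-12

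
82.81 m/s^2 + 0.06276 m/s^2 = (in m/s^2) 82.87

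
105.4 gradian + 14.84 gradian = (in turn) 0.3006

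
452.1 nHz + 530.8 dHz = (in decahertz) 5.308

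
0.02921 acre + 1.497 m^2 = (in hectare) 0.01197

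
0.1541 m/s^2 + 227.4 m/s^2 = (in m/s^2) 227.6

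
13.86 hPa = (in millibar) 13.86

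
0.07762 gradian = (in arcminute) 4.191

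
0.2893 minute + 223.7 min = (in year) 0.0004262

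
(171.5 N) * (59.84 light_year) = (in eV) 6.06e+38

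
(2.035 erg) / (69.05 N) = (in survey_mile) 1.831e-12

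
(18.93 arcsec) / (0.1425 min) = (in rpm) 0.0001025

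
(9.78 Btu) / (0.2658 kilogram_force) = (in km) 3.959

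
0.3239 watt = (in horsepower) 0.0004344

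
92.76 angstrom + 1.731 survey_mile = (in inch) 1.097e+05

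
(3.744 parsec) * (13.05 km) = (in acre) 3.725e+17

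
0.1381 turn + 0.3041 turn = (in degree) 159.2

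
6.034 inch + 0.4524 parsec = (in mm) 1.396e+19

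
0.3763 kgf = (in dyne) 3.69e+05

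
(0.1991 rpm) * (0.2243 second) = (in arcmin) 16.08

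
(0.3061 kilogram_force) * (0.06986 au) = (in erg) 3.137e+17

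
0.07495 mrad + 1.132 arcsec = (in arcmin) 0.2765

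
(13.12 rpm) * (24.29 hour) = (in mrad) 1.201e+08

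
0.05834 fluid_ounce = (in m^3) 1.725e-06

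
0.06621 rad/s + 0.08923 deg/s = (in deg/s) 3.883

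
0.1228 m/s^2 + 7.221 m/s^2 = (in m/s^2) 7.344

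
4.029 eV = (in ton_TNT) 1.543e-28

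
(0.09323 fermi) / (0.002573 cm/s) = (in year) 1.149e-19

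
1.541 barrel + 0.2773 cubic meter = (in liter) 522.3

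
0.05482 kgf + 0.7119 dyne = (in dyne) 5.376e+04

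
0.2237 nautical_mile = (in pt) 1.174e+06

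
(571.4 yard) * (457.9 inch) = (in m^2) 6077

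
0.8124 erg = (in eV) 5.071e+11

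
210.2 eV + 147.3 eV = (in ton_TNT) 1.369e-26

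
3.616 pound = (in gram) 1640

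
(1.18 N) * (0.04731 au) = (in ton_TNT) 1.996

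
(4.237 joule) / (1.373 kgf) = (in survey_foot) 1.032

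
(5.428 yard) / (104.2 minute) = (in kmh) 0.002858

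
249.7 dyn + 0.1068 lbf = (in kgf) 0.0487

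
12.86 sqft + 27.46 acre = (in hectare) 11.11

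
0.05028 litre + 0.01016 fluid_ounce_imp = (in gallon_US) 0.01336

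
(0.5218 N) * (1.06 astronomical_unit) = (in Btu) 7.843e+07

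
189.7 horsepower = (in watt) 1.415e+05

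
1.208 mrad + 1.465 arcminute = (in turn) 0.0002601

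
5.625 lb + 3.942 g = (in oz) 90.14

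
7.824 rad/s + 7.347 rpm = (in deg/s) 492.4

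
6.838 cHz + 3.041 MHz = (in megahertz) 3.041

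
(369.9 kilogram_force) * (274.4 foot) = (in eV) 1.894e+24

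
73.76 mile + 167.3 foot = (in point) 3.366e+08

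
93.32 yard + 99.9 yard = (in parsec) 5.726e-15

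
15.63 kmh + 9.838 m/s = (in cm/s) 1418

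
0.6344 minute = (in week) 6.294e-05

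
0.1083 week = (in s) 6.55e+04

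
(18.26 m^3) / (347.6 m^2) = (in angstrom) 5.253e+08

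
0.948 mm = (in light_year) 1.002e-19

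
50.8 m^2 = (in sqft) 546.8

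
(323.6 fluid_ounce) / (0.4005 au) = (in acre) 3.947e-17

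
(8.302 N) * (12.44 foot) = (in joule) 31.48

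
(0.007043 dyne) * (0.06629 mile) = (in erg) 75.14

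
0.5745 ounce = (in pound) 0.03591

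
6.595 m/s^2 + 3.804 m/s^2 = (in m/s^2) 10.4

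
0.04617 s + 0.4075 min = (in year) 7.768e-07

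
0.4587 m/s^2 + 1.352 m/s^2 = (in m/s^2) 1.811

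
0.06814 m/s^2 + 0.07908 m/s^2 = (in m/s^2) 0.1472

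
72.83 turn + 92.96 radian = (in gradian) 3.505e+04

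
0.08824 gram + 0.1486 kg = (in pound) 0.3278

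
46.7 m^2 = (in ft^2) 502.7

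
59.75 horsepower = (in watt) 4.456e+04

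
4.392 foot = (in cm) 133.9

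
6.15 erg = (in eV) 3.839e+12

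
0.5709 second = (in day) 6.608e-06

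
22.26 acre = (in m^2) 9.008e+04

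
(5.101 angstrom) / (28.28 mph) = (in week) 6.671e-17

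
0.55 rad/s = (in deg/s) 31.51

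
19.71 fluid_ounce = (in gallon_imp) 0.1282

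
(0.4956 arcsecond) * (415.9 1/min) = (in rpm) 0.000159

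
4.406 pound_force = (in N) 19.6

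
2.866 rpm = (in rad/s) 0.3001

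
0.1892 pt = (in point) 0.1892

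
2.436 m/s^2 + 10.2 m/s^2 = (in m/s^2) 12.64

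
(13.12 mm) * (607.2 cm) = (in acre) 1.969e-05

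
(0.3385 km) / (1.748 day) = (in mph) 0.005014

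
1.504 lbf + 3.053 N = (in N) 9.743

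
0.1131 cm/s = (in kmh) 0.004072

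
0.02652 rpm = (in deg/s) 0.1591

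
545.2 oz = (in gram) 1.546e+04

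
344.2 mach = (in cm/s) 1.172e+07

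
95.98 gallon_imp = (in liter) 436.3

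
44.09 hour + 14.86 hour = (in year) 0.006729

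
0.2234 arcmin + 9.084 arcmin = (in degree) 0.1551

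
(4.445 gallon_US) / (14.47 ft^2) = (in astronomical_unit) 8.367e-14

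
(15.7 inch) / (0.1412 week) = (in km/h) 1.681e-05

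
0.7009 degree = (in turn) 0.001947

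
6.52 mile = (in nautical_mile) 5.666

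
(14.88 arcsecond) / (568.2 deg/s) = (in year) 2.307e-13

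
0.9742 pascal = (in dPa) 9.742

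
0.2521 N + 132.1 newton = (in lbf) 29.75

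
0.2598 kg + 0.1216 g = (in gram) 259.9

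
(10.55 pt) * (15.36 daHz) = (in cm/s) 57.17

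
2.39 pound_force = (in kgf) 1.084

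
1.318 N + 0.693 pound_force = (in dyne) 4.401e+05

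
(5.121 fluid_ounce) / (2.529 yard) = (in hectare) 6.549e-09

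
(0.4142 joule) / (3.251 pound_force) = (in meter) 0.02864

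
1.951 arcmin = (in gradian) 0.03613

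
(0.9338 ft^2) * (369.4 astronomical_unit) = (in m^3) 4.794e+12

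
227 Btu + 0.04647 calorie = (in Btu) 227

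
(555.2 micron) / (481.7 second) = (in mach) 3.385e-09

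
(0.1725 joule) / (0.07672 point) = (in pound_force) 1433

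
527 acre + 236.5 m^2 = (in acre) 527.1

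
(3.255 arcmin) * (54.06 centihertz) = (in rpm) 0.004888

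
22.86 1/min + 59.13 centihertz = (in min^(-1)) 58.34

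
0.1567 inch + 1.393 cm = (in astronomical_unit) 1.197e-13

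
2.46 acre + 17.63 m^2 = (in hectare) 0.9973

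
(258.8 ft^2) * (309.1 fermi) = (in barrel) 4.674e-11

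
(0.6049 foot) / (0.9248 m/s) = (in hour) 5.538e-05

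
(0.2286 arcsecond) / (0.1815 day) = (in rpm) 6.749e-10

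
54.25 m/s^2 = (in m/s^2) 54.25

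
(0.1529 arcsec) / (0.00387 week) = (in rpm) 3.024e-09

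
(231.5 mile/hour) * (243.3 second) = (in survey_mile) 15.65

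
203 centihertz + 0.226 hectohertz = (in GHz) 2.463e-08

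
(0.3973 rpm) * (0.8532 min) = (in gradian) 135.6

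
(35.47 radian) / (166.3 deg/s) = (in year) 3.875e-07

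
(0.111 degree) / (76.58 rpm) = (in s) 0.0002416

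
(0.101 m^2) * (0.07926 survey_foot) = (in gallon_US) 0.6446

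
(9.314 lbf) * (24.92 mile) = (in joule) 1.662e+06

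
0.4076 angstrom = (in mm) 4.076e-08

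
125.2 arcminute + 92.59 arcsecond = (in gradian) 2.347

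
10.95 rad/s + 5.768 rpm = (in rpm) 110.3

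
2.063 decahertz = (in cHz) 2063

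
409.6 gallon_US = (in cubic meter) 1.551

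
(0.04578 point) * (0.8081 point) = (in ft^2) 4.956e-08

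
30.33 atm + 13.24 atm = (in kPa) 4415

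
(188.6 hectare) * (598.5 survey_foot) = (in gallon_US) 9.089e+10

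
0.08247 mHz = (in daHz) 8.247e-06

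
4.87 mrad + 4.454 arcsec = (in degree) 0.2803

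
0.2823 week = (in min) 2846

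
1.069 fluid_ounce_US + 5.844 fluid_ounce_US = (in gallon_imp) 0.04497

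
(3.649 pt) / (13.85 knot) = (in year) 5.729e-12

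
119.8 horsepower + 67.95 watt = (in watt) 8.94e+04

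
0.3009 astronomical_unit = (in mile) 2.797e+07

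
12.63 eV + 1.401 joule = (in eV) 8.744e+18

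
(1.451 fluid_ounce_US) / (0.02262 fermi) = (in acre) 4.688e+08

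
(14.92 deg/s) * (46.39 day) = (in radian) 1.044e+06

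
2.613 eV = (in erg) 4.186e-12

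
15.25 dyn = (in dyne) 15.25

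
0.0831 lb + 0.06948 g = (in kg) 0.03776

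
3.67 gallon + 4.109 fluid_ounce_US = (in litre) 14.01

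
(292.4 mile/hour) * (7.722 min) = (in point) 1.717e+08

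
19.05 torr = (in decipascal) 2.54e+04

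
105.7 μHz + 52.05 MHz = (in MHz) 52.05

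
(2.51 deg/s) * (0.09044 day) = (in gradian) 2.179e+04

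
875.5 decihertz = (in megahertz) 8.755e-05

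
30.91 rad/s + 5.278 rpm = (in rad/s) 31.46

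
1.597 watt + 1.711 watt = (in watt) 3.308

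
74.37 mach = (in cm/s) 2.532e+06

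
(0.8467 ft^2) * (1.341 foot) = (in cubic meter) 0.03215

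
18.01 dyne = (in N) 0.0001801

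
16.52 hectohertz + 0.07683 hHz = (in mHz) 1.66e+06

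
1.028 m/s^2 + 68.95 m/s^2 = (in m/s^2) 69.98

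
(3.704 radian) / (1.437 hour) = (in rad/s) 0.000716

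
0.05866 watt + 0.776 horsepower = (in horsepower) 0.7761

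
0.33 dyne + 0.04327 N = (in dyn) 4327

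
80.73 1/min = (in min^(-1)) 80.73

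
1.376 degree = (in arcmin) 82.56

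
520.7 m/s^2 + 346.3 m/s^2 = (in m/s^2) 867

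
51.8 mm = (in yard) 0.05665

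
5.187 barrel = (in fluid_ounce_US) 2.789e+04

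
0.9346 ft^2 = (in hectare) 8.683e-06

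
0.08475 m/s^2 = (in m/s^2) 0.08475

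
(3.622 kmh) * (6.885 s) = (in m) 6.927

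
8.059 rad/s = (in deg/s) 461.7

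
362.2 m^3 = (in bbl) 2278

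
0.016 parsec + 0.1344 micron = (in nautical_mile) 2.666e+11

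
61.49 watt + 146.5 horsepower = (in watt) 1.093e+05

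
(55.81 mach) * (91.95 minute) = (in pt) 2.972e+11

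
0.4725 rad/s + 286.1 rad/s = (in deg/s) 1.642e+04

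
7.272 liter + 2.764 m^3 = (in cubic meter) 2.771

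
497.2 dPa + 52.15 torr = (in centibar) 7.002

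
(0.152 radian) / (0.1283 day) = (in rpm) 0.0001309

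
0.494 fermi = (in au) 3.302e-27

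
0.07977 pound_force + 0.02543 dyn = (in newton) 0.3548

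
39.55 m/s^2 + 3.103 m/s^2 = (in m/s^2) 42.65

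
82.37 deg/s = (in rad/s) 1.438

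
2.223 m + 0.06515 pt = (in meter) 2.223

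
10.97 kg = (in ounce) 387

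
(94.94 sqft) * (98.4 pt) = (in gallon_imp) 67.35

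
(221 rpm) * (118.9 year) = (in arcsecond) 1.79e+16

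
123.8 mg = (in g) 0.1238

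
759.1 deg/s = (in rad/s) 13.25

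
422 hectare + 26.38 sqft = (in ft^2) 4.542e+07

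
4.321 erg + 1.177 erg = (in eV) 3.432e+12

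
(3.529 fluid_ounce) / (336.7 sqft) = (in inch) 0.0001314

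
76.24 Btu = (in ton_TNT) 1.923e-05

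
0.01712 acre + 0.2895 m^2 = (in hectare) 0.006957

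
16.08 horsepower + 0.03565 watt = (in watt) 1.199e+04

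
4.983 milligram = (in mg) 4.983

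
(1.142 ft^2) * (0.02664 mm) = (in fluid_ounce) 0.09557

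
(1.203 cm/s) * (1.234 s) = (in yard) 0.01623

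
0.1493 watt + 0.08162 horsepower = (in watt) 61.01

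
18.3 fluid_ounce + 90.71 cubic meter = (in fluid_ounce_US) 3.067e+06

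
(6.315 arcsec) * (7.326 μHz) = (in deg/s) 1.285e-08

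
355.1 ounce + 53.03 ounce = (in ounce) 408.1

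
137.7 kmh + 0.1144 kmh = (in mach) 0.1124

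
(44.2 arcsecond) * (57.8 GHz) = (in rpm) 1.183e+08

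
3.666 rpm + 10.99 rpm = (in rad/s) 1.535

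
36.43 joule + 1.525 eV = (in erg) 3.643e+08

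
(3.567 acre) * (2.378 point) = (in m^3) 12.11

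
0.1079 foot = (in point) 93.23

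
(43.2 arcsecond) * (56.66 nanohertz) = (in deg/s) 6.799e-10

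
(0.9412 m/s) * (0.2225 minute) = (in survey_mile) 0.007808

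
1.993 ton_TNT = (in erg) 8.339e+16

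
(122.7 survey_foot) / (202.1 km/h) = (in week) 1.102e-06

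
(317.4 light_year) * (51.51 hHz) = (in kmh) 5.568e+22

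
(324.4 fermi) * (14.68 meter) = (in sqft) 5.126e-11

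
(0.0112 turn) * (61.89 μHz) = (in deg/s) 0.0002495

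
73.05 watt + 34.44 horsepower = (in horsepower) 34.54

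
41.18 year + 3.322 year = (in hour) 3.898e+05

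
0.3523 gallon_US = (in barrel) 0.008388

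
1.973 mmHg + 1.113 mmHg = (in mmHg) 3.086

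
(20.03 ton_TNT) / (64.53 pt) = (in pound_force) 8.276e+11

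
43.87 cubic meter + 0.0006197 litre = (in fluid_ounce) 1.483e+06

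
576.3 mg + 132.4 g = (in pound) 0.2932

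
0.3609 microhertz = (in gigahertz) 3.609e-16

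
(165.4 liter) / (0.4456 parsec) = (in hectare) 1.203e-21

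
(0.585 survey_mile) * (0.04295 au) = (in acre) 1.495e+09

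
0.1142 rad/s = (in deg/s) 6.543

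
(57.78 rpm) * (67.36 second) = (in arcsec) 8.407e+07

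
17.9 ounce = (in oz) 17.9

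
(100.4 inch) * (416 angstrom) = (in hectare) 1.061e-11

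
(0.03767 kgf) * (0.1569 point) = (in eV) 1.276e+14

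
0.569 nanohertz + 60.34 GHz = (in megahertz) 6.034e+04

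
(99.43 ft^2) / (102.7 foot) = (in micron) 2.951e+05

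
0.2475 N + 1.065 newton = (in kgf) 0.1338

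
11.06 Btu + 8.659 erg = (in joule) 1.167e+04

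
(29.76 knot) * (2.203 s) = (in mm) 3.373e+04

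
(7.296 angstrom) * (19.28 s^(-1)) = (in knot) 2.734e-08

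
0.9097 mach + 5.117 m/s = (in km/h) 1134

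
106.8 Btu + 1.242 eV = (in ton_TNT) 2.693e-05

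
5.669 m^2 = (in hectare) 0.0005669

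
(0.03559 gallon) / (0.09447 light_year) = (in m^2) 1.507e-19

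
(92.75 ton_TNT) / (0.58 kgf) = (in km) 6.823e+07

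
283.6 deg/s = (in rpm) 47.27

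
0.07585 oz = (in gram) 2.15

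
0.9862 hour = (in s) 3550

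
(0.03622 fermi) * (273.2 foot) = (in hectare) 3.016e-19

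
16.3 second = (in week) 2.695e-05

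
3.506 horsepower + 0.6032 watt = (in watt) 2615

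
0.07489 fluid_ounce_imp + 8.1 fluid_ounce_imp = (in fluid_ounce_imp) 8.175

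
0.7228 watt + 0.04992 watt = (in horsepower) 0.001036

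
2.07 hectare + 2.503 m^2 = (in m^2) 2.07e+04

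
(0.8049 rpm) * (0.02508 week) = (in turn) 203.5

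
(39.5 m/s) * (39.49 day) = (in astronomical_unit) 0.0009009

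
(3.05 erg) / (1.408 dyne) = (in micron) 2.166e+04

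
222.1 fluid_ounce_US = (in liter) 6.568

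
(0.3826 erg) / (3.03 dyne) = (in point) 3.579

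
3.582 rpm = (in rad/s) 0.3751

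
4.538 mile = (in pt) 2.07e+07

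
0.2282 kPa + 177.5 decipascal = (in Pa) 245.9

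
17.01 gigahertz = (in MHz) 1.701e+04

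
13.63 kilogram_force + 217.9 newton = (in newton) 351.6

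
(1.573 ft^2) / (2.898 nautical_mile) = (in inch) 0.001072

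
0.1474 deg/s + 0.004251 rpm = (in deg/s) 0.1729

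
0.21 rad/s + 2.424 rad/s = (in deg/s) 150.9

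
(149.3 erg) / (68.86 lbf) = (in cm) 4.874e-06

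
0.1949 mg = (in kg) 1.949e-07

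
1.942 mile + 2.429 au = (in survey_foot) 1.192e+12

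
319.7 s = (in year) 1.014e-05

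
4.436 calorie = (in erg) 1.856e+08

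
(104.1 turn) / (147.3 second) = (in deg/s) 254.4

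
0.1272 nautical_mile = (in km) 0.2356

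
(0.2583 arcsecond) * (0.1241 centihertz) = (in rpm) 1.484e-08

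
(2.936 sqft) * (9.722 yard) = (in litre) 2425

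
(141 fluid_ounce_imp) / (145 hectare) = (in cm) 2.763e-07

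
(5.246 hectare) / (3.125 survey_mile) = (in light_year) 1.103e-15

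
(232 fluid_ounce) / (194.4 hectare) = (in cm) 3.529e-07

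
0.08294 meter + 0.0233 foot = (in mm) 90.04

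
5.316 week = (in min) 5.359e+04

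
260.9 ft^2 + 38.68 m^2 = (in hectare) 0.006292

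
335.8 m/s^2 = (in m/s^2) 335.8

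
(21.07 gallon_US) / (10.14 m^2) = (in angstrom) 7.866e+07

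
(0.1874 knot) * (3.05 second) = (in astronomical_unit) 1.966e-12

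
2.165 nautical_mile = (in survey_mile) 2.491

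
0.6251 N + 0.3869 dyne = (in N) 0.6251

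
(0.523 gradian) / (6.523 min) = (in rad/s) 2.099e-05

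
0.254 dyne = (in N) 2.54e-06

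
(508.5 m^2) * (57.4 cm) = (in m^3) 291.9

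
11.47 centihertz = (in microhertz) 1.147e+05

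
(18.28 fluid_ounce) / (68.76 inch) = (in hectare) 3.095e-08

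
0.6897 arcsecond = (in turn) 5.322e-07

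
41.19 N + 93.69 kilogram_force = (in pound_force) 215.8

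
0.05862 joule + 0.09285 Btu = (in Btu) 0.09291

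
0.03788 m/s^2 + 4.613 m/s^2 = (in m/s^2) 4.651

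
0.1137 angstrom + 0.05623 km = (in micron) 5.623e+07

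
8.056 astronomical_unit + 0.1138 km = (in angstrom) 1.205e+22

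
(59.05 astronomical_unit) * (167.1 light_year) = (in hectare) 1.397e+27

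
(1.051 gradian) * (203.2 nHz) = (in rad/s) 3.355e-09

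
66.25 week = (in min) 6.678e+05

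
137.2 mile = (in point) 6.259e+08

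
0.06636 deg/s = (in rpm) 0.01106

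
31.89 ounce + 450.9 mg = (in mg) 9.045e+05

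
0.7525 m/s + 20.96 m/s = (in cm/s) 2171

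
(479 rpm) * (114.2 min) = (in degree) 1.969e+07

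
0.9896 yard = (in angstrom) 9.049e+09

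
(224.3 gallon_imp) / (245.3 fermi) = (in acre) 1.027e+09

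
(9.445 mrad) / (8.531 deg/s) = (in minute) 0.001057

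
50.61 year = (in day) 1.847e+04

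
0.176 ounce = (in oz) 0.176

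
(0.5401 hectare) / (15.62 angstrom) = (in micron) 3.458e+18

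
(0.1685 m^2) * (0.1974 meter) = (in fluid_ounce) 1125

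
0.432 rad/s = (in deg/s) 24.75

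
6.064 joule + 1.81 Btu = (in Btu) 1.816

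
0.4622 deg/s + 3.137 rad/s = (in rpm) 30.03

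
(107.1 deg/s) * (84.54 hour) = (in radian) 5.689e+05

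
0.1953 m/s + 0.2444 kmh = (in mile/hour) 0.5887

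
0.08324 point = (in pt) 0.08324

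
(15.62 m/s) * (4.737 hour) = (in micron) 2.664e+11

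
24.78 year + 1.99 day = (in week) 1292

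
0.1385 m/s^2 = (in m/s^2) 0.1385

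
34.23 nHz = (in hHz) 3.423e-10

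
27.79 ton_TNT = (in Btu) 1.102e+08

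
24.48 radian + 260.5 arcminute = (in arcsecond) 5.065e+06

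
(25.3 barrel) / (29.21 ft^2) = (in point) 4202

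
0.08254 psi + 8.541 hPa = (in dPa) 1.423e+04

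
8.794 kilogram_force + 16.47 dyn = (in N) 86.24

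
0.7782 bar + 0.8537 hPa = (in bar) 0.7791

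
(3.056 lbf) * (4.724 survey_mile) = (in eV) 6.45e+23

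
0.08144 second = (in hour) 2.262e-05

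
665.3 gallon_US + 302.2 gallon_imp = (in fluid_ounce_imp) 1.37e+05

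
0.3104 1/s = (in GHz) 3.104e-10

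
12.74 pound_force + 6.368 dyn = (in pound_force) 12.74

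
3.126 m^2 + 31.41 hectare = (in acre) 77.62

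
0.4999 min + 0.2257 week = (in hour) 37.93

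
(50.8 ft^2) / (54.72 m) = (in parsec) 2.795e-18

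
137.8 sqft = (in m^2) 12.8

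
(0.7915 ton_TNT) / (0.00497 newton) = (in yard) 7.287e+11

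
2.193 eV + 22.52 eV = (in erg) 3.959e-11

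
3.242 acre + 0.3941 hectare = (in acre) 4.216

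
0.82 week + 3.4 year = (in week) 178.1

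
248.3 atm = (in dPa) 2.516e+08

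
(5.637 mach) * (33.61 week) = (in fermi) 3.902e+25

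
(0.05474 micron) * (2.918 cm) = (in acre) 3.947e-13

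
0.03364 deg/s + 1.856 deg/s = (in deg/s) 1.89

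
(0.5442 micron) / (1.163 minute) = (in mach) 2.29e-11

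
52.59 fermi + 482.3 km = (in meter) 4.823e+05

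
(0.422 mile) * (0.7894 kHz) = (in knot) 1.042e+06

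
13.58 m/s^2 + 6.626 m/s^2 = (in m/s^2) 20.21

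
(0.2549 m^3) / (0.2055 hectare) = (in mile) 7.707e-08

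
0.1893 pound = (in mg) 8.587e+04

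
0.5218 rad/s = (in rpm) 4.983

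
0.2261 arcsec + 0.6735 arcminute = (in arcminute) 0.6773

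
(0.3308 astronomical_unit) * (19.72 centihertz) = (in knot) 1.897e+10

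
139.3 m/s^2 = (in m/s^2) 139.3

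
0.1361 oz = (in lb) 0.008506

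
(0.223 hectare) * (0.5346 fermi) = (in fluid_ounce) 4.031e-08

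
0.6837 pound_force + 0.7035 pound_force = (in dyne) 6.171e+05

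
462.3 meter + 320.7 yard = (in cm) 7.555e+04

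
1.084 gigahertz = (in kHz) 1.084e+06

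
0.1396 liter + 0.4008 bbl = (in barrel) 0.4017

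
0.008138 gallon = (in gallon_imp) 0.006776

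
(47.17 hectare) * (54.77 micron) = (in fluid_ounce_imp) 9.093e+05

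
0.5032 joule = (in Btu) 0.0004769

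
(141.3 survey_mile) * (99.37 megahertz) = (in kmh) 8.135e+13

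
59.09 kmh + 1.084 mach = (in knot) 749.4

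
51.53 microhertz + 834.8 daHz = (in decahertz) 834.8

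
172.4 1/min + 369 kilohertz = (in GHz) 0.000369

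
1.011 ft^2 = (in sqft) 1.011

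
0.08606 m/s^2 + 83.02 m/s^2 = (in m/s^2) 83.11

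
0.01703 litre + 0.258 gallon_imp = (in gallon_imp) 0.2617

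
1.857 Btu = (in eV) 1.223e+22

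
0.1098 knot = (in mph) 0.1264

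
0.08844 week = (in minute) 891.5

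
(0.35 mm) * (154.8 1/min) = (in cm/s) 0.0903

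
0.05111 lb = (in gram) 23.18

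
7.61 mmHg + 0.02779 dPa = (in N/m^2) 1015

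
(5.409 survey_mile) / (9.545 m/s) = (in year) 2.892e-05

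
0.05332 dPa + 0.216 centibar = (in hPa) 2.16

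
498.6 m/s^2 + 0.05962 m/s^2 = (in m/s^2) 498.7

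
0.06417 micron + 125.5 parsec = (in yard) 4.235e+18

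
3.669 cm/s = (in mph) 0.08207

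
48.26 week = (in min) 4.865e+05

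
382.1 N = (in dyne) 3.821e+07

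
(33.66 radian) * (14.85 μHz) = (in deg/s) 0.02864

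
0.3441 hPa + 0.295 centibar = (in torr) 2.471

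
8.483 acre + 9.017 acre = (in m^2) 7.082e+04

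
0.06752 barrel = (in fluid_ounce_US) 363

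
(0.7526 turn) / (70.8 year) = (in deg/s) 1.213e-07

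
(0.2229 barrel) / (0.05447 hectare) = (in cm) 0.006506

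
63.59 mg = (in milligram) 63.59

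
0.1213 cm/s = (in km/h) 0.004367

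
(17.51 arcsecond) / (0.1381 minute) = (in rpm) 9.783e-05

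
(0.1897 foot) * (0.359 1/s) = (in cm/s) 2.076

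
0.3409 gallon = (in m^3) 0.00129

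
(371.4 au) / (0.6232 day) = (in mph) 2.308e+09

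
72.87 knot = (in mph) 83.86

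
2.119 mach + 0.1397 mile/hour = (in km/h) 2598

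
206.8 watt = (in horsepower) 0.2773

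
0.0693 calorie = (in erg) 2.9e+06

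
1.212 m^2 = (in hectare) 0.0001212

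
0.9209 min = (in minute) 0.9209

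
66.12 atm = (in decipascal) 6.7e+07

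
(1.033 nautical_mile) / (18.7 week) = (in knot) 0.0003288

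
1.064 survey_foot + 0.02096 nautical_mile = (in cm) 3914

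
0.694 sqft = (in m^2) 0.06447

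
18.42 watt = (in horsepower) 0.0247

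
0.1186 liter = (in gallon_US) 0.03133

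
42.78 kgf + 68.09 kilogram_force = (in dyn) 1.087e+08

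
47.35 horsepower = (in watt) 3.531e+04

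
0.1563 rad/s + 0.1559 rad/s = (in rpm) 2.981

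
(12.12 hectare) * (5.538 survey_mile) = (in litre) 1.08e+12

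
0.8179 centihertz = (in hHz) 8.179e-05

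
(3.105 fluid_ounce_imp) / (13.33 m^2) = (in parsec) 2.145e-22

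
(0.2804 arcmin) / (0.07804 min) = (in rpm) 0.0001663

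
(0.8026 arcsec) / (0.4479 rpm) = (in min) 1.383e-06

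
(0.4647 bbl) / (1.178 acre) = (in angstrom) 1.55e+05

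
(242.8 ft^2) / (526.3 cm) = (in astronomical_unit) 2.865e-11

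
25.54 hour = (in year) 0.002916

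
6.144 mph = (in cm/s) 274.7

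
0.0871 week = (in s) 5.268e+04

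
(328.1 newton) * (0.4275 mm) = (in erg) 1.403e+06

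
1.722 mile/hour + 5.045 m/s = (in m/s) 5.815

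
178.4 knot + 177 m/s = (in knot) 522.5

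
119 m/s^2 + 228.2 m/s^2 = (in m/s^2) 347.2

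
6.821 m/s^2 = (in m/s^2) 6.821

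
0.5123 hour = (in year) 5.848e-05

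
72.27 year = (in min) 3.799e+07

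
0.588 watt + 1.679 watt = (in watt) 2.267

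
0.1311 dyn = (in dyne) 0.1311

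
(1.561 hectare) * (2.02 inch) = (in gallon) 2.116e+05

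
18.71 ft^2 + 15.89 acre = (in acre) 15.89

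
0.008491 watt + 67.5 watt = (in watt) 67.51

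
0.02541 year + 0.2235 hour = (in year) 0.02544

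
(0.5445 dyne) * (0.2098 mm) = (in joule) 1.142e-09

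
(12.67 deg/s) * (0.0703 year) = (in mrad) 4.902e+08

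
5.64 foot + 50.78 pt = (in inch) 68.39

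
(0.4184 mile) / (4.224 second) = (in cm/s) 1.594e+04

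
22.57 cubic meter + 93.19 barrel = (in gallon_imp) 8224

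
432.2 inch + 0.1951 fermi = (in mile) 0.006821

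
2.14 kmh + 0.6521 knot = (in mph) 2.08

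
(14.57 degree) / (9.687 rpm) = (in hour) 6.963e-05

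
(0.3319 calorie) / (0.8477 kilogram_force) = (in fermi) 1.67e+14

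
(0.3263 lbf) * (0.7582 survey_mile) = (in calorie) 423.3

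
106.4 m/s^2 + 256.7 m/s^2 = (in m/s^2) 363.1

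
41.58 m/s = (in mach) 0.1221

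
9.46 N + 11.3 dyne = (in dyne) 9.46e+05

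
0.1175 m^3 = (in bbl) 0.7391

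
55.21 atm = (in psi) 811.4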